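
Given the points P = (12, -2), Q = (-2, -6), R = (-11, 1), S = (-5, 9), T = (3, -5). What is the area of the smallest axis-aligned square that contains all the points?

The bounding box has width 23 and height 15.
An axis-aligned square enclosing the set must have side ≥ max(width, height).
So the minimum side is max(23, 15) = 23.
Area = 23² = 529.

529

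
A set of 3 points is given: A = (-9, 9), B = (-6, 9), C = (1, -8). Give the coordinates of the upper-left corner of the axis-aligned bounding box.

(-9, 9)

x-range [-9, 1], y-range [-8, 9].
The upper-left corner is (-9, 9).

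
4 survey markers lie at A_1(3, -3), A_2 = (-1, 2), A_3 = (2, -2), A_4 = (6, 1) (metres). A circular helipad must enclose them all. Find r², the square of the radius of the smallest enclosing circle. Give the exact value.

A smallest enclosing disk is always determined by at most three of the input points on its boundary.
The minimum enclosing circle is determined by three boundary points: A_1, A_2, A_4.
Their circumcentre is (147/62, 37/62) with r² = 25625/1922.
The farthest remaining point A_3 is at distance² 13225/1922 ≤ 25625/1922.

25625/1922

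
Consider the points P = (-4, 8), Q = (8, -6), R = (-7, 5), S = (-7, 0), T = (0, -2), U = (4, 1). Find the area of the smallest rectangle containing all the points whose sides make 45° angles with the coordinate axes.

In coordinates u = x + y, v = x − y the rectangle is axis-aligned; the map (x,y)→(u,v) scales areas by 2.
u-values: 4, 2, -2, -7, -2, 5; range = 5 − (-7) = 12.
v-values: -12, 14, -12, -7, 2, 3; range = 14 − (-12) = 26.
Area = (12 × 26) / 2 = 156.

156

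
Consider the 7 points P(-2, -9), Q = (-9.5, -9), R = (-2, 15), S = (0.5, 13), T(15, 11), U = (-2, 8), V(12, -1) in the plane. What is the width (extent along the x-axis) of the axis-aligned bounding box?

max x = 15, min x = -9.5, so width = 24.5.

24.5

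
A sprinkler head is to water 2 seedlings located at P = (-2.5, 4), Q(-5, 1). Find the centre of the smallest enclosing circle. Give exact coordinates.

(-3.75, 2.5)

The smallest circle enclosing two points has them as diameter endpoints.
Centre = midpoint = (-3.75, 2.5); r² = |PQ|²/4 = 15.25/4 = 3.8125.
Centre = (-3.75, 2.5).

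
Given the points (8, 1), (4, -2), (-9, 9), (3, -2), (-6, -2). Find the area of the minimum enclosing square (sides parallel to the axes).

The bounding box has width 17 and height 11.
An axis-aligned square enclosing the set must have side ≥ max(width, height).
So the minimum side is max(17, 11) = 17.
Area = 17² = 289.

289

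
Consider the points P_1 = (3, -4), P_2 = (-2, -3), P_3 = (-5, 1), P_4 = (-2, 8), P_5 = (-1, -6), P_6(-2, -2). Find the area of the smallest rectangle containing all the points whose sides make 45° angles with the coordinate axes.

In coordinates u = x + y, v = x − y the rectangle is axis-aligned; the map (x,y)→(u,v) scales areas by 2.
u-values: -1, -5, -4, 6, -7, -4; range = 6 − (-7) = 13.
v-values: 7, 1, -6, -10, 5, 0; range = 7 − (-10) = 17.
Area = (13 × 17) / 2 = 110.5.

110.5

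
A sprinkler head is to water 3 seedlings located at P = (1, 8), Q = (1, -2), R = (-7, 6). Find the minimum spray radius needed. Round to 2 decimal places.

Side lengths²: PQ² = 100, PR² = 68, QR² = 128.
Since QR² = 128 < 100 + 68 = 168, the triangle is acute, so the smallest enclosing circle is the circumcircle.
Circumcentre = (-2, 3), r² = 34.
r = √34 ≈ 5.83.

5.83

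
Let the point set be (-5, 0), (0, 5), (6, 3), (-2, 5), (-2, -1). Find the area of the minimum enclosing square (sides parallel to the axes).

121

The bounding box has width 11 and height 6.
An axis-aligned square enclosing the set must have side ≥ max(width, height).
So the minimum side is max(11, 6) = 11.
Area = 11² = 121.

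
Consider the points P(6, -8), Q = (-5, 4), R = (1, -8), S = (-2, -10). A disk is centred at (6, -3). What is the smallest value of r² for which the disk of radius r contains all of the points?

170

The required radius is the distance from (6, -3) to the farthest point.
Squared distances: 25, 170, 50, 113.
Maximum is 170, attained at Q.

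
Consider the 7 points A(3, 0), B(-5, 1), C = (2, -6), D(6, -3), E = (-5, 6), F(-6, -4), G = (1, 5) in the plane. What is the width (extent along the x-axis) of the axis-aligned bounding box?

max x = 6, min x = -6, so width = 12.

12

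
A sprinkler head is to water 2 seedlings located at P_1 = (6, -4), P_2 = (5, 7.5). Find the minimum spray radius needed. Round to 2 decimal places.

The smallest circle enclosing two points has them as diameter endpoints.
Centre = midpoint = (5.5, 1.75); r² = |P_1P_2|²/4 = 133.25/4 = 33.3125.
r = √(33.3125) ≈ 5.77.

5.77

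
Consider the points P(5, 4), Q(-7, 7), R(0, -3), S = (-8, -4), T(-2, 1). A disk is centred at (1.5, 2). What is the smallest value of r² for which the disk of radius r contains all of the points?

The required radius is the distance from (1.5, 2) to the farthest point.
Squared distances: 16.25, 97.25, 27.25, 126.25, 13.25.
Maximum is 126.25, attained at S.

126.25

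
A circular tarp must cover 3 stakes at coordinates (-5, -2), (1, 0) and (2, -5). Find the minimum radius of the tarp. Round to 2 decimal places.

3.84

Call the three points A, B, C in the order given.
Side lengths²: AB² = 40, AC² = 58, BC² = 26.
Since AC² = 58 < 40 + 26 = 66, the triangle is acute, so the smallest enclosing circle is the circumcircle.
Circumcentre = (-1.3125, -3.0625), r² = 14.7265625.
r = √(14.7265625) ≈ 3.84.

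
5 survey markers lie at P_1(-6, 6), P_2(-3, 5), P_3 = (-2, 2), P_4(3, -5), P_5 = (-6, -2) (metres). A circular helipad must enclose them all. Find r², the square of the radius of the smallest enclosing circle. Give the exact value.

50.5

A smallest enclosing disk is always determined by at most three of the input points on its boundary.
The farthest pair is P_1–P_4 with squared distance 202. The circle on this segment as diameter has centre (-1.5, 0.5) and r² = 202/4 = 50.5.
Check P_2: distance² to centre = 22.5 ≤ 50.5, so it lies inside.
All remaining points lie in this disk, and no smaller disk contains both endpoints, so this is the minimum enclosing circle.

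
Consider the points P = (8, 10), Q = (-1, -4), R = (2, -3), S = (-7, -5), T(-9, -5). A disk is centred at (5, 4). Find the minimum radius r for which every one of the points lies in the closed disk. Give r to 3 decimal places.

16.643

The required radius is the distance from (5, 4) to the farthest point.
Squared distances: 45, 100, 58, 225, 277.
Maximum is 277, attained at T.
r = √277 ≈ 16.643.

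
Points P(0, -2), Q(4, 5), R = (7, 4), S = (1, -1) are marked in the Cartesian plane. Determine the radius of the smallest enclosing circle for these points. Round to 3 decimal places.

4.610

A smallest enclosing disk is always determined by at most three of the input points on its boundary.
The farthest pair is P–R with squared distance 85. The circle on this segment as diameter has centre (3.5, 1) and r² = 85/4 = 21.25.
Check Q: distance² to centre = 16.25 ≤ 21.25, so it lies inside.
All remaining points lie in this disk, and no smaller disk contains both endpoints, so this is the minimum enclosing circle.
r = √(21.25) ≈ 4.610.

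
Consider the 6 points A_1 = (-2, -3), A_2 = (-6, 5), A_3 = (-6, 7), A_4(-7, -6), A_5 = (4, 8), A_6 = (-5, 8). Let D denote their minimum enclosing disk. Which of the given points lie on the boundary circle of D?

The minimum enclosing circle of a finite set is fixed by two of the points (as a diameter) or three (as a circumcircle).
The farthest pair is A_4–A_5 with squared distance 317. The circle on this segment as diameter has centre (-1.5, 1) and r² = 317/4 = 79.25.
Check A_1: distance² to centre = 16.25 ≤ 79.25, so it lies inside.
All remaining points lie in this disk, and no smaller disk contains both endpoints, so this is the minimum enclosing circle.
The points at distance exactly r from the centre are A_4, A_5 — 2 points.

A_4, A_5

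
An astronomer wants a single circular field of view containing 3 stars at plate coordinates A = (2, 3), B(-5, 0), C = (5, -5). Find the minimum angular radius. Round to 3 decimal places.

Side lengths²: AB² = 58, AC² = 73, BC² = 125.
Since BC² = 125 < 73 + 58 = 131, the triangle is acute, so the smallest enclosing circle is the circumcircle.
Circumcentre = (3/26, -59/26), r² = 10585/338.
r = √(10585/338) ≈ 5.596.

5.596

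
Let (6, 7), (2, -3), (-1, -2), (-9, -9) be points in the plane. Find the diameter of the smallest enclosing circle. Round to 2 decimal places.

21.93

By Welzl's lemma the MEC is supported by two points (diametrically opposite) or three points (on a circumcircle).
The farthest pair is (6, 7)–(-9, -9) with squared distance 481. The circle on this segment as diameter has centre (-1.5, -1) and r² = 481/4 = 120.25.
Check (2, -3): distance² to centre = 16.25 ≤ 120.25, so it lies inside.
All remaining points lie in this disk, and no smaller disk contains both endpoints, so this is the minimum enclosing circle.
Diameter = 2r = 2√(120.25) ≈ 21.93.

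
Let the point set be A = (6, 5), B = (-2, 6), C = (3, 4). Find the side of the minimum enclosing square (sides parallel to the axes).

8

The bounding box has width 8 and height 2.
An axis-aligned square enclosing the set must have side ≥ max(width, height).
So the minimum side is max(8, 2) = 8.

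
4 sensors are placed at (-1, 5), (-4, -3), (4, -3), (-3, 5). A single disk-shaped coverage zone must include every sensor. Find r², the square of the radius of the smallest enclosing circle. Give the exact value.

By Welzl's lemma the MEC is supported by two points (diametrically opposite) or three points (on a circumcircle).
The minimum enclosing circle is determined by three boundary points: (-4, -3), (4, -3), (-3, 5).
Their circumcentre is (0, 0.5625) with r² = 28.69140625.
The farthest remaining point (-1, 5) is at distance² 20.69140625 ≤ 28.69140625.

28.69140625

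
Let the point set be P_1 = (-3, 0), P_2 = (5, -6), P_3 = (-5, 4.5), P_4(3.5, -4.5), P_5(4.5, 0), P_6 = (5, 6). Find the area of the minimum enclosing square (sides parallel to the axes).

144

The bounding box has width 10 and height 12.
An axis-aligned square enclosing the set must have side ≥ max(width, height).
So the minimum side is max(10, 12) = 12.
Area = 12² = 144.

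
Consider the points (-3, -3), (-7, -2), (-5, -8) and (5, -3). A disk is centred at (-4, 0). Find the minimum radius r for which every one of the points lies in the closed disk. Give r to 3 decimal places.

The required radius is the distance from (-4, 0) to the farthest point.
Squared distances: 10, 13, 65, 90.
Maximum is 90, attained at (5, -3).
r = √90 ≈ 9.487.

9.487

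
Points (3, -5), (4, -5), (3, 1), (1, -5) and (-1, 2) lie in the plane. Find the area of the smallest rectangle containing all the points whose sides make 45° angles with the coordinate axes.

48

In coordinates u = x + y, v = x − y the rectangle is axis-aligned; the map (x,y)→(u,v) scales areas by 2.
u-values: -2, -1, 4, -4, 1; range = 4 − (-4) = 8.
v-values: 8, 9, 2, 6, -3; range = 9 − (-3) = 12.
Area = (8 × 12) / 2 = 48.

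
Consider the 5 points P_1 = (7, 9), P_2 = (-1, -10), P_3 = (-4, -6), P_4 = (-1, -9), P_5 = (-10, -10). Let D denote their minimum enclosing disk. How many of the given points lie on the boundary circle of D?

2

The minimum enclosing circle of a finite set is fixed by two of the points (as a diameter) or three (as a circumcircle).
The farthest pair is P_1–P_5 with squared distance 650. The circle on this segment as diameter has centre (-1.5, -0.5) and r² = 650/4 = 162.5.
Check P_2: distance² to centre = 90.5 ≤ 162.5, so it lies inside.
All remaining points lie in this disk, and no smaller disk contains both endpoints, so this is the minimum enclosing circle.
The points at distance exactly r from the centre are P_1, P_5 — 2 points.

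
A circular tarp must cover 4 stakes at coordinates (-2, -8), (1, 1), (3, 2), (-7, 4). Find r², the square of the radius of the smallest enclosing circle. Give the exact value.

By Welzl's lemma the MEC is supported by two points (diametrically opposite) or three points (on a circumcircle).
The minimum enclosing circle is determined by three boundary points: (-2, -8), (3, 2), (-7, 4).
Their circumcentre is (-63/22, -29/22) with r² = 10985/242.
The farthest remaining point (1, 1) is at distance² 4913/242 ≤ 10985/242.

10985/242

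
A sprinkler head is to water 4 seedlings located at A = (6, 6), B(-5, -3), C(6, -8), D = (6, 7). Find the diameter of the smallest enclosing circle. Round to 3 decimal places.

16.330

By Welzl's lemma the MEC is supported by two points (diametrically opposite) or three points (on a circumcircle).
The minimum enclosing circle is determined by three boundary points: B, C, D.
Their circumcentre is (61/22, -0.5) with r² = 16133/242.
The farthest remaining point A is at distance² 12745/242 ≤ 16133/242.
Diameter = 2r = 2√(16133/242) ≈ 16.330.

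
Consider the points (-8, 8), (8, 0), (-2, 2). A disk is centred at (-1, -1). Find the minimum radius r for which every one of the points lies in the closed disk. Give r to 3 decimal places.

11.402

The required radius is the distance from (-1, -1) to the farthest point.
Squared distances: 130, 82, 10.
Maximum is 130, attained at (-8, 8).
r = √130 ≈ 11.402.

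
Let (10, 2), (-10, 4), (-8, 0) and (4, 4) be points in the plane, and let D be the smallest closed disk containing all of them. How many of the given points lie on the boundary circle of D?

2

The minimum enclosing circle of a finite set is fixed by two of the points (as a diameter) or three (as a circumcircle).
The farthest pair is (10, 2)–(-10, 4) with squared distance 404. The circle on this segment as diameter has centre (0, 3) and r² = 404/4 = 101.
Check (-8, 0): distance² to centre = 73 ≤ 101, so it lies inside.
All remaining points lie in this disk, and no smaller disk contains both endpoints, so this is the minimum enclosing circle.
The points at distance exactly r from the centre are (10, 2), (-10, 4) — 2 points.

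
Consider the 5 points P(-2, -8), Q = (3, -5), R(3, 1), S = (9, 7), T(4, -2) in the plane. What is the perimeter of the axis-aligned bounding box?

Width = max x − min x = 9 − (-2) = 11.
Height = max y − min y = 7 − (-8) = 15.
Perimeter = 2(11 + 15) = 52.

52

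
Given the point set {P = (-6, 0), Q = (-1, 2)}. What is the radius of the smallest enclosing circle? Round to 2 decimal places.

The smallest circle enclosing two points has them as diameter endpoints.
Centre = midpoint = (-3.5, 1); r² = |PQ|²/4 = 29/4 = 7.25.
r = √(7.25) ≈ 2.69.

2.69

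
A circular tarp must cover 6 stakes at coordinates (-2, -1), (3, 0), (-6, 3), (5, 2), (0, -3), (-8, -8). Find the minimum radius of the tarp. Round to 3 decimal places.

The minimum enclosing circle of a finite set is fixed by two of the points (as a diameter) or three (as a circumcircle).
The farthest pair is (5, 2)–(-8, -8) with squared distance 269. The circle on this segment as diameter has centre (-1.5, -3) and r² = 269/4 = 67.25.
Check (-2, -1): distance² to centre = 4.25 ≤ 67.25, so it lies inside.
All remaining points lie in this disk, and no smaller disk contains both endpoints, so this is the minimum enclosing circle.
r = √(67.25) ≈ 8.201.

8.201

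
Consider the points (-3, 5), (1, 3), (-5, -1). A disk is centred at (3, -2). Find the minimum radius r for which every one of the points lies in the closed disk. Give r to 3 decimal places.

9.220

The required radius is the distance from (3, -2) to the farthest point.
Squared distances: 85, 29, 65.
Maximum is 85, attained at (-3, 5).
r = √85 ≈ 9.220.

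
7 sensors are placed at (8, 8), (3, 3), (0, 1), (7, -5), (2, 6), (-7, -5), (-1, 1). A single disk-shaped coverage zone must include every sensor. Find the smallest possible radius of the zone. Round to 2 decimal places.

By Welzl's lemma the MEC is supported by two points (diametrically opposite) or three points (on a circumcircle).
The farthest pair is (8, 8)–(-7, -5) with squared distance 394. The circle on this segment as diameter has centre (0.5, 1.5) and r² = 394/4 = 98.5.
Check (3, 3): distance² to centre = 8.5 ≤ 98.5, so it lies inside.
All remaining points lie in this disk, and no smaller disk contains both endpoints, so this is the minimum enclosing circle.
r = √(98.5) ≈ 9.92.

9.92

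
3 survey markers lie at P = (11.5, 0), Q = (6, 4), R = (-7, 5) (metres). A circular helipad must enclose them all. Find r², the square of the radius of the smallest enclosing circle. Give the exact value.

Side lengths²: PQ² = 46.25, PR² = 367.25, QR² = 170.
Since PR² = 367.25 ≥ 170 + 46.25 = 216.25, the angle opposite PR is not acute, so the smallest enclosing circle has PR as diameter.
Centre = midpoint of PR = (2.25, 2.5), r² = 367.25/4 = 91.8125.

91.8125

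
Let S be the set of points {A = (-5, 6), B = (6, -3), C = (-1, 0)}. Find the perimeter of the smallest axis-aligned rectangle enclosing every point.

Width = max x − min x = 6 − (-5) = 11.
Height = max y − min y = 6 − (-3) = 9.
Perimeter = 2(11 + 9) = 40.

40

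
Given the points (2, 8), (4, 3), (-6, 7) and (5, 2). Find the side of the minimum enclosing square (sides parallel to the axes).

11

The bounding box has width 11 and height 6.
An axis-aligned square enclosing the set must have side ≥ max(width, height).
So the minimum side is max(11, 6) = 11.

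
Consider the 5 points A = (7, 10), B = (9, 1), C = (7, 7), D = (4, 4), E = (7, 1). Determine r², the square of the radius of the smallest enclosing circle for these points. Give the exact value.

The farthest pair is A–B with squared distance 85. The circle on this segment as diameter has centre (8, 5.5) and r² = 85/4 = 21.25.
Check C: distance² to centre = 3.25 ≤ 21.25, so it lies inside.
All remaining points lie in this disk, and no smaller disk contains both endpoints, so this is the minimum enclosing circle.

21.25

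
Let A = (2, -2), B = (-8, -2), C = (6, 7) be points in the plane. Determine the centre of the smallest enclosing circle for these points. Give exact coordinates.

Side lengths²: AB² = 100, AC² = 97, BC² = 277.
Since BC² = 277 ≥ 100 + 97 = 197, the angle opposite BC is not acute, so the smallest enclosing circle has BC as diameter.
Centre = midpoint of BC = (-1, 2.5), r² = 277/4 = 69.25.
Centre = (-1, 2.5).

(-1, 2.5)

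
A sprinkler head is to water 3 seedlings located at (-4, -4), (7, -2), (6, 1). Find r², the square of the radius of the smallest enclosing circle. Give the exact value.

3125/98

Call the three points A, B, C in the order given.
Side lengths²: AB² = 125, AC² = 125, BC² = 10.
Since AC² = 125 < 125 + 10 = 135, the triangle is acute, so the smallest enclosing circle is the circumcircle.
Circumcentre = (19/14, -31/14), r² = 3125/98.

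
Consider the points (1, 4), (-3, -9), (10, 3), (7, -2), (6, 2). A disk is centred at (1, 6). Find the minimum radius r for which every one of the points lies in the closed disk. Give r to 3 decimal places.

15.524

The required radius is the distance from (1, 6) to the farthest point.
Squared distances: 4, 241, 90, 100, 41.
Maximum is 241, attained at (-3, -9).
r = √241 ≈ 15.524.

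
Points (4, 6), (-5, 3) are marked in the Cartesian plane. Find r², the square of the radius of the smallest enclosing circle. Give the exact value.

22.5

The smallest circle enclosing two points has them as diameter endpoints.
Centre = midpoint = (-0.5, 4.5); r² = |(4, 6)−(-5, 3)|²/4 = 90/4 = 22.5.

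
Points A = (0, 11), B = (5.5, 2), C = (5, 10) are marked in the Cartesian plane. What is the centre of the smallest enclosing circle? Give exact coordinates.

(2.75, 6.5)

Side lengths²: AB² = 111.25, AC² = 26, BC² = 64.25.
Since AB² = 111.25 ≥ 64.25 + 26 = 90.25, the angle opposite AB is not acute, so the smallest enclosing circle has AB as diameter.
Centre = midpoint of AB = (2.75, 6.5), r² = 111.25/4 = 27.8125.
Centre = (2.75, 6.5).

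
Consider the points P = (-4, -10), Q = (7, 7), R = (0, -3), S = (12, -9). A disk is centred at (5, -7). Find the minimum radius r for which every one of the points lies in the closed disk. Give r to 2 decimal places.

The required radius is the distance from (5, -7) to the farthest point.
Squared distances: 90, 200, 41, 53.
Maximum is 200, attained at Q.
r = √200 ≈ 14.14.

14.14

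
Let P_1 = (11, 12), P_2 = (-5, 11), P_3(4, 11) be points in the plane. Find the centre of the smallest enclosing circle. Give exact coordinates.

(3, 11.5)

Side lengths²: P_1P_2² = 257, P_1P_3² = 50, P_2P_3² = 81.
Since P_1P_2² = 257 ≥ 81 + 50 = 131, the angle opposite P_1P_2 is not acute, so the smallest enclosing circle has P_1P_2 as diameter.
Centre = midpoint of P_1P_2 = (3, 11.5), r² = 257/4 = 64.25.
Centre = (3, 11.5).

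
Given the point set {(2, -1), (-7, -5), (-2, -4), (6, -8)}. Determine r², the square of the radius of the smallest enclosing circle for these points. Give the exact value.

44.5

A smallest enclosing disk is always determined by at most three of the input points on its boundary.
The farthest pair is (-7, -5)–(6, -8) with squared distance 178. The circle on this segment as diameter has centre (-0.5, -6.5) and r² = 178/4 = 44.5.
Check (2, -1): distance² to centre = 36.5 ≤ 44.5, so it lies inside.
All remaining points lie in this disk, and no smaller disk contains both endpoints, so this is the minimum enclosing circle.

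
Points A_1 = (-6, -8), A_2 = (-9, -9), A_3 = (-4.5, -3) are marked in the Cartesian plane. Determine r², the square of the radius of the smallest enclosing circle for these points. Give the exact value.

14.0625

Side lengths²: A_1A_2² = 10, A_1A_3² = 27.25, A_2A_3² = 56.25.
Since A_2A_3² = 56.25 ≥ 27.25 + 10 = 37.25, the angle opposite A_2A_3 is not acute, so the smallest enclosing circle has A_2A_3 as diameter.
Centre = midpoint of A_2A_3 = (-6.75, -6), r² = 56.25/4 = 14.0625.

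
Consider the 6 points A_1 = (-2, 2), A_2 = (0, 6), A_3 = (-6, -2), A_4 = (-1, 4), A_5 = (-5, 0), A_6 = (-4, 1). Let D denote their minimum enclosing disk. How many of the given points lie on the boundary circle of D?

The minimum enclosing circle of a finite set is fixed by two of the points (as a diameter) or three (as a circumcircle).
The farthest pair is A_2–A_3 with squared distance 100. The circle on this segment as diameter has centre (-3, 2) and r² = 100/4 = 25.
Check A_1: distance² to centre = 1 ≤ 25, so it lies inside.
All remaining points lie in this disk, and no smaller disk contains both endpoints, so this is the minimum enclosing circle.
The points at distance exactly r from the centre are A_2, A_3 — 2 points.

2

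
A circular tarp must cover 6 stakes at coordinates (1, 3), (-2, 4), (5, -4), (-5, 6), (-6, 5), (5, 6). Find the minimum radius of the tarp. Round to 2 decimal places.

The minimum enclosing circle is determined by three boundary points: (5, -4), (-6, 5), (5, 6).
Their circumcentre is (-1/11, 1) with r² = 6161/121.
The farthest remaining point (-5, 6) is at distance² 5941/121 ≤ 6161/121.
r = √(6161/121) ≈ 7.14.

7.14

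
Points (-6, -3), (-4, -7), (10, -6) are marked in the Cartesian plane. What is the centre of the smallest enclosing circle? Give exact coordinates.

(2, -4.5)

Call the three points A, B, C in the order given.
Side lengths²: AB² = 20, AC² = 265, BC² = 197.
Since AC² = 265 ≥ 197 + 20 = 217, the angle opposite AC is not acute, so the smallest enclosing circle has AC as diameter.
Centre = midpoint of AC = (2, -4.5), r² = 265/4 = 66.25.
Centre = (2, -4.5).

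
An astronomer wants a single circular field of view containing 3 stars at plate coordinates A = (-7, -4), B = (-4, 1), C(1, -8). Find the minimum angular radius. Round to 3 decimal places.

Side lengths²: AB² = 34, AC² = 80, BC² = 106.
Since BC² = 106 < 80 + 34 = 114, the triangle is acute, so the smallest enclosing circle is the circumcircle.
Circumcentre = (-24/13, -48/13), r² = 4505/169.
r = √(4505/169) ≈ 5.163.

5.163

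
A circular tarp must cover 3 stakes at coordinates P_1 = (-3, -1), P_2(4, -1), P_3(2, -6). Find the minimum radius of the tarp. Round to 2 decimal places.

3.81

Side lengths²: P_1P_2² = 49, P_1P_3² = 50, P_2P_3² = 29.
Since P_1P_3² = 50 < 49 + 29 = 78, the triangle is acute, so the smallest enclosing circle is the circumcircle.
Circumcentre = (0.5, -2.5), r² = 14.5.
r = √(14.5) ≈ 3.81.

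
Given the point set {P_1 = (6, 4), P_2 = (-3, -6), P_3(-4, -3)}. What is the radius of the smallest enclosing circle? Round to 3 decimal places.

Side lengths²: P_1P_2² = 181, P_1P_3² = 149, P_2P_3² = 10.
Since P_1P_2² = 181 ≥ 149 + 10 = 159, the angle opposite P_1P_2 is not acute, so the smallest enclosing circle has P_1P_2 as diameter.
Centre = midpoint of P_1P_2 = (1.5, -1), r² = 181/4 = 45.25.
r = √(45.25) ≈ 6.727.

6.727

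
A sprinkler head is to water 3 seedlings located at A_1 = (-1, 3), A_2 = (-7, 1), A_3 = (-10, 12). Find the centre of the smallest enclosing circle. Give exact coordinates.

Side lengths²: A_1A_2² = 40, A_1A_3² = 162, A_2A_3² = 130.
Since A_1A_3² = 162 < 130 + 40 = 170, the triangle is acute, so the smallest enclosing circle is the circumcircle.
Circumcentre = (-5.75, 7.25), r² = 40.625.
Centre = (-5.75, 7.25).

(-5.75, 7.25)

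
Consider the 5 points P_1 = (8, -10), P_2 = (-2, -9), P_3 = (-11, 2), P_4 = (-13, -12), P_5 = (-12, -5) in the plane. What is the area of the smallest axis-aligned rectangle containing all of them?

294

x ranges over [-13, 8], width 21.
y ranges over [-12, 2], height 14.
Area = 21 × 14 = 294.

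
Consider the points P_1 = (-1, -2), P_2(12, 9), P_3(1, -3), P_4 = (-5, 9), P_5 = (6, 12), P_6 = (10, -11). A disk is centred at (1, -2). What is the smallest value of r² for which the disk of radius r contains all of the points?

242

The required radius is the distance from (1, -2) to the farthest point.
Squared distances: 4, 242, 1, 157, 221, 162.
Maximum is 242, attained at P_2.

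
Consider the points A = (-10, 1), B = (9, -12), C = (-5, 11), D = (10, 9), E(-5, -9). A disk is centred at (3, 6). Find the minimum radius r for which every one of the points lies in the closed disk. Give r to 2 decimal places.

18.97

The required radius is the distance from (3, 6) to the farthest point.
Squared distances: 194, 360, 89, 58, 289.
Maximum is 360, attained at B.
r = √360 ≈ 18.97.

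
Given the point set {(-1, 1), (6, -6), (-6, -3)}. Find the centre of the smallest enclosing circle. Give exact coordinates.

(0, -4.5)

Call the three points A, B, C in the order given.
Side lengths²: AB² = 98, AC² = 41, BC² = 153.
Since BC² = 153 ≥ 98 + 41 = 139, the angle opposite BC is not acute, so the smallest enclosing circle has BC as diameter.
Centre = midpoint of BC = (0, -4.5), r² = 153/4 = 38.25.
Centre = (0, -4.5).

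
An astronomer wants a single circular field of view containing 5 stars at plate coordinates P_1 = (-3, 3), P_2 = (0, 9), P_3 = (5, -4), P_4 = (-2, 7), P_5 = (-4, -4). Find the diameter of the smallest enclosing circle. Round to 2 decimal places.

The minimum enclosing circle of a finite set is fixed by two of the points (as a diameter) or three (as a circumcircle).
The minimum enclosing circle is determined by three boundary points: P_2, P_3, P_5.
Their circumcentre is (0.5, 45/26) with r² = 17945/338.
The farthest remaining point P_4 is at distance² 11497/338 ≤ 17945/338.
Diameter = 2r = 2√(17945/338) ≈ 14.57.

14.57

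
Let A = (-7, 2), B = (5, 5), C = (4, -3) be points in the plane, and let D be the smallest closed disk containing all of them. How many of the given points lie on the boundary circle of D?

3

Side lengths²: AB² = 153, AC² = 146, BC² = 65.
Since AB² = 153 < 146 + 65 = 211, the triangle is acute, so the smallest enclosing circle is the circumcircle.
Circumcentre = (-33/62, 101/62), r² = 80665/1922.
The points at distance exactly r from the centre are A, B, C — 3 points.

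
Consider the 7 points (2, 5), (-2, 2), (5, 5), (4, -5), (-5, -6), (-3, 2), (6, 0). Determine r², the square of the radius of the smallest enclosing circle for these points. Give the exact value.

The farthest pair is (5, 5)–(-5, -6) with squared distance 221. The circle on this segment as diameter has centre (0, -0.5) and r² = 221/4 = 55.25.
Check (2, 5): distance² to centre = 34.25 ≤ 55.25, so it lies inside.
All remaining points lie in this disk, and no smaller disk contains both endpoints, so this is the minimum enclosing circle.

55.25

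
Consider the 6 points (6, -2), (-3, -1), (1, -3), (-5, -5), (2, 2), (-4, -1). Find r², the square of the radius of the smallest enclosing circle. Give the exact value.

32.5

The minimum enclosing circle of a finite set is fixed by two of the points (as a diameter) or three (as a circumcircle).
The farthest pair is (6, -2)–(-5, -5) with squared distance 130. The circle on this segment as diameter has centre (0.5, -3.5) and r² = 130/4 = 32.5.
Check (-3, -1): distance² to centre = 18.5 ≤ 32.5, so it lies inside.
All remaining points lie in this disk, and no smaller disk contains both endpoints, so this is the minimum enclosing circle.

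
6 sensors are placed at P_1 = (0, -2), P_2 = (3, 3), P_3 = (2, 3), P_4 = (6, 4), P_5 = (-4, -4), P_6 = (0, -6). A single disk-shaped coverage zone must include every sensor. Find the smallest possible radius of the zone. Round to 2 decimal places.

6.40

The minimum enclosing circle of a finite set is fixed by two of the points (as a diameter) or three (as a circumcircle).
The farthest pair is P_4–P_5 with squared distance 164. The circle on this segment as diameter has centre (1, 0) and r² = 164/4 = 41.
Check P_1: distance² to centre = 5 ≤ 41, so it lies inside.
All remaining points lie in this disk, and no smaller disk contains both endpoints, so this is the minimum enclosing circle.
r = √41 ≈ 6.40.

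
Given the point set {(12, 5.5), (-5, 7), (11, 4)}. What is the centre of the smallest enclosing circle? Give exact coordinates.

Call the three points A, B, C in the order given.
Side lengths²: AB² = 291.25, AC² = 3.25, BC² = 265.
Since AB² = 291.25 ≥ 265 + 3.25 = 268.25, the angle opposite AB is not acute, so the smallest enclosing circle has AB as diameter.
Centre = midpoint of AB = (3.5, 6.25), r² = 291.25/4 = 72.8125.
Centre = (3.5, 6.25).

(3.5, 6.25)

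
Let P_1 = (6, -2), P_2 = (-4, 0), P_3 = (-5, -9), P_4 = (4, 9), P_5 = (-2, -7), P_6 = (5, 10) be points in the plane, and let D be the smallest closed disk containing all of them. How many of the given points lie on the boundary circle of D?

A smallest enclosing disk is always determined by at most three of the input points on its boundary.
The farthest pair is P_3–P_6 with squared distance 461. The circle on this segment as diameter has centre (0, 0.5) and r² = 461/4 = 115.25.
Check P_1: distance² to centre = 42.25 ≤ 115.25, so it lies inside.
All remaining points lie in this disk, and no smaller disk contains both endpoints, so this is the minimum enclosing circle.
The points at distance exactly r from the centre are P_3, P_6 — 2 points.

2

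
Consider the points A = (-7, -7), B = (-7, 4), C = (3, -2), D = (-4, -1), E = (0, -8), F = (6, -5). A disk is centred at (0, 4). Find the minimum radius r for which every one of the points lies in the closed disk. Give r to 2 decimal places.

13.04

The required radius is the distance from (0, 4) to the farthest point.
Squared distances: 170, 49, 45, 41, 144, 117.
Maximum is 170, attained at A.
r = √170 ≈ 13.04.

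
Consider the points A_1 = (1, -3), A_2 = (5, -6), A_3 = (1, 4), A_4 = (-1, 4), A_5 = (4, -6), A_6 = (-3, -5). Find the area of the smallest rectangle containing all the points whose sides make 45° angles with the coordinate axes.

In coordinates u = x + y, v = x − y the rectangle is axis-aligned; the map (x,y)→(u,v) scales areas by 2.
u-values: -2, -1, 5, 3, -2, -8; range = 5 − (-8) = 13.
v-values: 4, 11, -3, -5, 10, 2; range = 11 − (-5) = 16.
Area = (13 × 16) / 2 = 104.

104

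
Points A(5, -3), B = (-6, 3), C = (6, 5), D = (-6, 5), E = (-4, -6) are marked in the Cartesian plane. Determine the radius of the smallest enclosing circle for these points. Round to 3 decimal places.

7.555

The minimum enclosing circle of a finite set is fixed by two of the points (as a diameter) or three (as a circumcircle).
The minimum enclosing circle is determined by three boundary points: C, D, E.
Their circumcentre is (0, 9/22) with r² = 27625/484.
The farthest remaining point B is at distance² 20673/484 ≤ 27625/484.
r = √(27625/484) ≈ 7.555.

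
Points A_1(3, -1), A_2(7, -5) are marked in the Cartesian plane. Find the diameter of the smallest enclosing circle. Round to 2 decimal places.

The smallest circle enclosing two points has them as diameter endpoints.
Centre = midpoint = (5, -3); r² = |A_1A_2|²/4 = 32/4 = 8.
Diameter = 2r = 2√8 ≈ 5.66.

5.66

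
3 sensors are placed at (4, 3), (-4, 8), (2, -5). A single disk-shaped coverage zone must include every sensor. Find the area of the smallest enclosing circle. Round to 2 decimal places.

Call the three points A, B, C in the order given.
Side lengths²: AB² = 89, AC² = 68, BC² = 205.
Since BC² = 205 ≥ 89 + 68 = 157, the angle opposite BC is not acute, so the smallest enclosing circle has BC as diameter.
Centre = midpoint of BC = (-1, 1.5), r² = 205/4 = 51.25.
Area = π·r² = π·51.25 ≈ 161.01.

161.01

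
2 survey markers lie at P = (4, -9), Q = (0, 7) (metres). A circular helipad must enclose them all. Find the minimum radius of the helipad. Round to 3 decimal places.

8.246

The smallest circle enclosing two points has them as diameter endpoints.
Centre = midpoint = (2, -1); r² = |PQ|²/4 = 272/4 = 68.
r = √68 ≈ 8.246.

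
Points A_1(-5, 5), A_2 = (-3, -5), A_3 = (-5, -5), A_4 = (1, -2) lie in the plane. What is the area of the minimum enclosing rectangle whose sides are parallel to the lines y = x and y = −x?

In coordinates u = x + y, v = x − y the rectangle is axis-aligned; the map (x,y)→(u,v) scales areas by 2.
u-values: 0, -8, -10, -1; range = 0 − (-10) = 10.
v-values: -10, 2, 0, 3; range = 3 − (-10) = 13.
Area = (10 × 13) / 2 = 65.

65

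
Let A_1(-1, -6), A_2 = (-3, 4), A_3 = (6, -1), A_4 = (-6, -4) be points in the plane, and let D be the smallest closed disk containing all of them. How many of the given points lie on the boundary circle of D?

3

The minimum enclosing circle is determined by three boundary points: A_2, A_3, A_4.
Their circumcentre is (-13/58, -93/58) with r² = 65773/1682.
The farthest remaining point A_1 is at distance² 33525/1682 ≤ 65773/1682.
The points at distance exactly r from the centre are A_2, A_3, A_4 — 3 points.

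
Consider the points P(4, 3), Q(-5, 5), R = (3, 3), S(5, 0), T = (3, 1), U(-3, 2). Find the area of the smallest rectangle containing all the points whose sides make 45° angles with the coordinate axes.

60

In coordinates u = x + y, v = x − y the rectangle is axis-aligned; the map (x,y)→(u,v) scales areas by 2.
u-values: 7, 0, 6, 5, 4, -1; range = 7 − (-1) = 8.
v-values: 1, -10, 0, 5, 2, -5; range = 5 − (-10) = 15.
Area = (8 × 15) / 2 = 60.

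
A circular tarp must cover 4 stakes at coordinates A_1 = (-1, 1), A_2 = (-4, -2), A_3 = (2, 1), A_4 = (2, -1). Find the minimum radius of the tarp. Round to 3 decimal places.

The minimum enclosing circle of a finite set is fixed by two of the points (as a diameter) or three (as a circumcircle).
The farthest pair is A_2–A_3 with squared distance 45. The circle on this segment as diameter has centre (-1, -0.5) and r² = 45/4 = 11.25.
Check A_1: distance² to centre = 2.25 ≤ 11.25, so it lies inside.
All remaining points lie in this disk, and no smaller disk contains both endpoints, so this is the minimum enclosing circle.
r = √(11.25) ≈ 3.354.

3.354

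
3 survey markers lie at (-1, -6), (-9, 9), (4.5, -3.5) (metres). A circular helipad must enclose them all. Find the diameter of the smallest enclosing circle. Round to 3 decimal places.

18.398

Call the three points A, B, C in the order given.
Side lengths²: AB² = 289, AC² = 36.5, BC² = 338.5.
Since BC² = 338.5 ≥ 289 + 36.5 = 325.5, the angle opposite BC is not acute, so the smallest enclosing circle has BC as diameter.
Centre = midpoint of BC = (-2.25, 2.75), r² = 338.5/4 = 84.625.
Diameter = 2r = 2√(84.625) ≈ 18.398.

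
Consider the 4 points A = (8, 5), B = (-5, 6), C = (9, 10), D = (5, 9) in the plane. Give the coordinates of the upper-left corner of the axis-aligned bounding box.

x-range [-5, 9], y-range [5, 10].
The upper-left corner is (-5, 10).

(-5, 10)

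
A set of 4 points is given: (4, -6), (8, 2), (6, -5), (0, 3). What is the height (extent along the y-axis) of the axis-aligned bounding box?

9

max y = 3, min y = -6, so height = 9.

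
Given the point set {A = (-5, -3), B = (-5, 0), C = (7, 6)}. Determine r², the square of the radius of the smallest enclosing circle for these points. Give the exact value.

Side lengths²: AB² = 9, AC² = 225, BC² = 180.
Since AC² = 225 ≥ 180 + 9 = 189, the angle opposite AC is not acute, so the smallest enclosing circle has AC as diameter.
Centre = midpoint of AC = (1, 1.5), r² = 225/4 = 56.25.

56.25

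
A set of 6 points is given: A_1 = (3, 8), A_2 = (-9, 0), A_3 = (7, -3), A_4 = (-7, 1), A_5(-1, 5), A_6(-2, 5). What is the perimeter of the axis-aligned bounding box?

54

Width = max x − min x = 7 − (-9) = 16.
Height = max y − min y = 8 − (-3) = 11.
Perimeter = 2(16 + 11) = 54.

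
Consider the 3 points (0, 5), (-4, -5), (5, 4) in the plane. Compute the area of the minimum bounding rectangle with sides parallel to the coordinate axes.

90

x ranges over [-4, 5], width 9.
y ranges over [-5, 5], height 10.
Area = 9 × 10 = 90.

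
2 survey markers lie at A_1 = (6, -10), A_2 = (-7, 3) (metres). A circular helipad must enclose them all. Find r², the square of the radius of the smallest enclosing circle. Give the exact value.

The smallest circle enclosing two points has them as diameter endpoints.
Centre = midpoint = (-0.5, -3.5); r² = |A_1A_2|²/4 = 338/4 = 84.5.

84.5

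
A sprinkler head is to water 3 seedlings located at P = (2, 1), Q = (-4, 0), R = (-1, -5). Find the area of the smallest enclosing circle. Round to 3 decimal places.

Side lengths²: PQ² = 37, PR² = 45, QR² = 34.
Since PR² = 45 < 37 + 34 = 71, the triangle is acute, so the smallest enclosing circle is the circumcircle.
Circumcentre = (-15/22, -31/22), r² = 3145/242.
Area = π·r² = π·3145/242 ≈ 40.828.

40.828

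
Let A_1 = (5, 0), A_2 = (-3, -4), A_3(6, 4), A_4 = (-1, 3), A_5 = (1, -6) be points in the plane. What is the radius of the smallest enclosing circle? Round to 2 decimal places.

6.02

A smallest enclosing disk is always determined by at most three of the input points on its boundary.
The farthest pair is A_2–A_3 with squared distance 145. The circle on this segment as diameter has centre (1.5, 0) and r² = 145/4 = 36.25.
Check A_1: distance² to centre = 12.25 ≤ 36.25, so it lies inside.
All remaining points lie in this disk, and no smaller disk contains both endpoints, so this is the minimum enclosing circle.
r = √(36.25) ≈ 6.02.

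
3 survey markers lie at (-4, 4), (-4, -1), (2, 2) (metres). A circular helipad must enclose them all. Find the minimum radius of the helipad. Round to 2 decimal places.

Call the three points A, B, C in the order given.
Side lengths²: AB² = 25, AC² = 40, BC² = 45.
Since BC² = 45 < 40 + 25 = 65, the triangle is acute, so the smallest enclosing circle is the circumcircle.
Circumcentre = (-1.5, 1.5), r² = 12.5.
r = √(12.5) ≈ 3.54.

3.54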